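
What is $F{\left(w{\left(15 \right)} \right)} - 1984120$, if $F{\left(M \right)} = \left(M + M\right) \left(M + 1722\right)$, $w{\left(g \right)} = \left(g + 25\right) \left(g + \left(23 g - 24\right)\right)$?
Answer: $405570440$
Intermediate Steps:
$w{\left(g \right)} = \left(-24 + 24 g\right) \left(25 + g\right)$ ($w{\left(g \right)} = \left(25 + g\right) \left(g + \left(-24 + 23 g\right)\right) = \left(25 + g\right) \left(-24 + 24 g\right) = \left(-24 + 24 g\right) \left(25 + g\right)$)
$F{\left(M \right)} = 2 M \left(1722 + M\right)$
$F{\left(w{\left(15 \right)} \right)} - 1984120 = 2 \left(-600 + 24 \cdot 15^{2} + 576 \cdot 15\right) \left(1722 + \left(-600 + 24 \cdot 15^{2} + 576 \cdot 15\right)\right) - 1984120 = 2 \left(-600 + 24 \cdot 225 + 8640\right) \left(1722 + \left(-600 + 24 \cdot 225 + 8640\right)\right) - 1984120 = 2 \left(-600 + 5400 + 8640\right) \left(1722 + \left(-600 + 5400 + 8640\right)\right) - 1984120 = 2 \cdot 13440 \left(1722 + 13440\right) - 1984120 = 2 \cdot 13440 \cdot 15162 - 1984120 = 407554560 - 1984120 = 405570440$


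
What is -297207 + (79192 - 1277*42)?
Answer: -271649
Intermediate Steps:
-297207 + (79192 - 1277*42) = -297207 + (79192 - 1*53634) = -297207 + (79192 - 53634) = -297207 + 25558 = -271649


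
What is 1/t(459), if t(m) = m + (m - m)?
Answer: 1/459 ≈ 0.0021787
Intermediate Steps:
t(m) = m (t(m) = m + 0 = m)
1/t(459) = 1/459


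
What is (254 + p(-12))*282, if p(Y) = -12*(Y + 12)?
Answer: 71628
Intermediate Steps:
p(Y) = -144 - 12*Y (p(Y) = -12*(12 + Y) = -144 - 12*Y)
(254 + p(-12))*282 = (254 + (-144 - 12*(-12)))*282 = (254 + (-144 + 144))*282 = (254 + 0)*282 = 254*282 = 71628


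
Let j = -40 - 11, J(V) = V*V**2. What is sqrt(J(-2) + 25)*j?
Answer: -51*sqrt(17) ≈ -210.28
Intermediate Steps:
J(V) = V**3
j = -51
sqrt(J(-2) + 25)*j = sqrt((-2)**3 + 25)*(-51) = sqrt(-8 + 25)*(-51) = sqrt(17)*(-51) = -51*sqrt(17)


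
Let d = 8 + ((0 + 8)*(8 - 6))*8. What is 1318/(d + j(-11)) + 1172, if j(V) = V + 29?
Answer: 90903/77 ≈ 1180.6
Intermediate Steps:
j(V) = 29 + V
d = 136 (d = 8 + (8*2)*8 = 8 + 16*8 = 8 + 128 = 136)
1318/(d + j(-11)) + 1172 = 1318/(136 + (29 - 11)) + 1172 = 1318/(136 + 18) + 1172 = 1318/154 + 1172 = (1/154)*1318 + 1172 = 659/77 + 1172 = 90903/77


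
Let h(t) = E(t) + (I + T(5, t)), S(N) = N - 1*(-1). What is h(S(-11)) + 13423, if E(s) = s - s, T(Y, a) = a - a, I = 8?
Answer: 13431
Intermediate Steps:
T(Y, a) = 0
S(N) = 1 + N (S(N) = N + 1 = 1 + N)
E(s) = 0
h(t) = 8 (h(t) = 0 + (8 + 0) = 0 + 8 = 8)
h(S(-11)) + 13423 = 8 + 13423 = 13431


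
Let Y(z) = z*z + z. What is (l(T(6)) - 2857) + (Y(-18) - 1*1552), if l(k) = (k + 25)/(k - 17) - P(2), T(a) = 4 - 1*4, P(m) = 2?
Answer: -69810/17 ≈ -4106.5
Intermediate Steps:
Y(z) = z + z² (Y(z) = z² + z = z + z²)
T(a) = 0 (T(a) = 4 - 4 = 0)
l(k) = -2 + (25 + k)/(-17 + k) (l(k) = (k + 25)/(k - 17) - 1*2 = (25 + k)/(-17 + k) - 2 = -2 + (25 + k)/(-17 + k))
(l(T(6)) - 2857) + (Y(-18) - 1*1552) = ((59 - 1*0)/(-17 + 0) - 2857) + (-18*(1 - 18) - 1*1552) = ((59 + 0)/(-17) - 2857) + (-18*(-17) - 1552) = (-1/17*59 - 2857) + (306 - 1552) = (-59/17 - 2857) - 1246 = -48628/17 - 1246 = -69810/17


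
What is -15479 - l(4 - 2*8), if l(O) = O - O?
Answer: -15479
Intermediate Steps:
l(O) = 0
-15479 - l(4 - 2*8) = -15479 - 1*0 = -15479 + 0 = -15479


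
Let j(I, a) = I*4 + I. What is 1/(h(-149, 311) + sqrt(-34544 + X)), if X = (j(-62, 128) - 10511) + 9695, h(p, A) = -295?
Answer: -59/24539 - I*sqrt(35670)/122695 ≈ -0.0024043 - 0.0015393*I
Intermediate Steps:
j(I, a) = 5*I (j(I, a) = 4*I + I = 5*I)
X = -1126 (X = (5*(-62) - 10511) + 9695 = (-310 - 10511) + 9695 = -10821 + 9695 = -1126)
1/(h(-149, 311) + sqrt(-34544 + X)) = 1/(-295 + sqrt(-34544 - 1126)) = 1/(-295 + sqrt(-35670)) = 1/(-295 + I*sqrt(35670))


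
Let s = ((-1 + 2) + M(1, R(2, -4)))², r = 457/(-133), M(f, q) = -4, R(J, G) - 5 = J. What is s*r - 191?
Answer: -29516/133 ≈ -221.92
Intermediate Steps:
R(J, G) = 5 + J
r = -457/133 (r = 457*(-1/133) = -457/133 ≈ -3.4361)
s = 9 (s = ((-1 + 2) - 4)² = (1 - 4)² = (-3)² = 9)
s*r - 191 = 9*(-457/133) - 191 = -4113/133 - 191 = -29516/133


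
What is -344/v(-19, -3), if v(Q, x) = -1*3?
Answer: 344/3 ≈ 114.67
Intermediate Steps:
v(Q, x) = -3
-344/v(-19, -3) = -344/(-3) = -344*(-1/3) = 344/3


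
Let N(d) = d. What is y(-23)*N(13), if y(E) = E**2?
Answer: 6877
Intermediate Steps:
y(-23)*N(13) = (-23)**2*13 = 529*13 = 6877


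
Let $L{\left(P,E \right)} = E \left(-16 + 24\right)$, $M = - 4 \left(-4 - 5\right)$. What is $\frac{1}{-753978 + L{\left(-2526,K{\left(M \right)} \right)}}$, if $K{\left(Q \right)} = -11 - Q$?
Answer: $- \frac{1}{754354} \approx -1.3256 \cdot 10^{-6}$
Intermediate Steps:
$M = 36$ ($M = \left(-4\right) \left(-9\right) = 36$)
$L{\left(P,E \right)} = 8 E$ ($L{\left(P,E \right)} = E 8 = 8 E$)
$\frac{1}{-753978 + L{\left(-2526,K{\left(M \right)} \right)}} = \frac{1}{-753978 + 8 \left(-11 - 36\right)} = \frac{1}{-753978 + 8 \left(-47\right)} = \frac{1}{-753978 - 376} = \frac{1}{-754354} = - \frac{1}{754354}$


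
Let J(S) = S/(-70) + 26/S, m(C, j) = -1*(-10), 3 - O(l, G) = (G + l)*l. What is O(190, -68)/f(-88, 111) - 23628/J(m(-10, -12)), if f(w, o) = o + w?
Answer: -10506881/989 ≈ -10624.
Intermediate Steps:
O(l, G) = 3 - l*(G + l) (O(l, G) = 3 - (G + l)*l = 3 - l*(G + l))
m(C, j) = 10
J(S) = 26/S - S/70 (J(S) = S*(-1/70) + 26/S = -S/70 + 26/S = 26/S - S/70)
O(190, -68)/f(-88, 111) - 23628/J(m(-10, -12)) = (3 - 1*190² - 1*(-68)*190)/(111 - 88) - 23628/(26/10 - 1/70*10) = (3 - 1*36100 + 12920)/23 - 23628/(26*(⅒) - ⅐) = (3 - 36100 + 12920)*(1/23) - 23628/(13/5 - ⅐) = -23177*1/23 - 23628/86/35 = -23177/23 - 23628*35/86 = -23177/23 - 413490/43 = -10506881/989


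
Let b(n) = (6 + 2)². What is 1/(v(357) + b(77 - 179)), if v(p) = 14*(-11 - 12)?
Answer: -1/258 ≈ -0.0038760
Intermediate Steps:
v(p) = -322 (v(p) = 14*(-23) = -322)
b(n) = 64 (b(n) = 8² = 64)
1/(v(357) + b(77 - 179)) = 1/(-322 + 64) = 1/(-258) = -1/258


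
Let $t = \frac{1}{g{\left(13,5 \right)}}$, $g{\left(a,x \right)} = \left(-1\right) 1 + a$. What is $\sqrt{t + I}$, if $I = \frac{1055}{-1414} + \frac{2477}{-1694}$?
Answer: $\frac{i \sqrt{94425405}}{6666} \approx 1.4577 i$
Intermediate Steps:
$g{\left(a,x \right)} = -1 + a$
$t = \frac{1}{12}$ ($t = \frac{1}{-1 + 13} = \frac{1}{12} \approx 0.083333$)
$I = - \frac{26988}{12221}$ ($I = 1055 \left(- \frac{1}{1414}\right) + 2477 \left(- \frac{1}{1694}\right) = - \frac{1055}{1414} - \frac{2477}{1694} = - \frac{26988}{12221} \approx -2.2083$)
$\sqrt{t + I} = \sqrt{\frac{1}{12} - \frac{26988}{12221}} = \sqrt{- \frac{311635}{146652}} = \frac{i \sqrt{94425405}}{6666}$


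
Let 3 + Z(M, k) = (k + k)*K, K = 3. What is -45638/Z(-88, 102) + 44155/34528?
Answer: -1548898469/21027552 ≈ -73.660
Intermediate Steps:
Z(M, k) = -3 + 6*k (Z(M, k) = -3 + (k + k)*3 = -3 + (2*k)*3 = -3 + 6*k)
-45638/Z(-88, 102) + 44155/34528 = -45638/(-3 + 6*102) + 44155/34528 = -45638/(-3 + 612) + 44155*(1/34528) = -45638/609 + 44155/34528 = -1548898469/21027552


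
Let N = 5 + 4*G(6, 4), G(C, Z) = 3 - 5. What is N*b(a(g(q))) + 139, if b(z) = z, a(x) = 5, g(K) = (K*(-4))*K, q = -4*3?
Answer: 124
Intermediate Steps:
q = -12
g(K) = -4*K² (g(K) = (-4*K)*K = -4*K²)
G(C, Z) = -2
N = -3 (N = 5 + 4*(-2) = 5 - 8 = -3)
N*b(a(g(q))) + 139 = -3*5 + 139 = -15 + 139 = 124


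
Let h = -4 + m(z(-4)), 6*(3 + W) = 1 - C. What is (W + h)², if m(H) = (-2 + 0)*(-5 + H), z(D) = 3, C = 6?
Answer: 529/36 ≈ 14.694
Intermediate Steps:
W = -23/6 (W = -3 + (1 - 1*6)/6 = -3 + (1 - 6)/6 = -3 + (⅙)*(-5) = -3 - ⅚ = -23/6 ≈ -3.8333)
m(H) = 10 - 2*H (m(H) = -2*(-5 + H) = 10 - 2*H)
h = 0 (h = -4 + (10 - 2*3) = -4 + (10 - 6) = -4 + 4 = 0)
(W + h)² = (-23/6 + 0)² = (-23/6)² = 529/36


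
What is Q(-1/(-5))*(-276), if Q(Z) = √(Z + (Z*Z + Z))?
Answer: -276*√11/5 ≈ -183.08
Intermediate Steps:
Q(Z) = √(Z² + 2*Z) (Q(Z) = √(Z + (Z² + Z)) = √(Z + (Z + Z²)) = √(Z² + 2*Z))
Q(-1/(-5))*(-276) = √((-1/(-5))*(2 - 1/(-5)))*(-276) = √((-1*(-⅕))*(2 - 1*(-⅕)))*(-276) = √((2 + ⅕)/5)*(-276) = √((⅕)*(11/5))*(-276) = √(11/25)*(-276) = (√11/5)*(-276) = -276*√11/5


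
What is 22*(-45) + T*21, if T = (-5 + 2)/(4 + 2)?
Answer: -2001/2 ≈ -1000.5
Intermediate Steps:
T = -½ (T = -3/6 = -3*⅙ = -½ ≈ -0.50000)
22*(-45) + T*21 = 22*(-45) - ½*21 = -990 - 21/2 = -2001/2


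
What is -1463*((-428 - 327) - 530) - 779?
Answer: 1879176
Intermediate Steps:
-1463*((-428 - 327) - 530) - 779 = -1463*(-755 - 530) - 779 = -1463*(-1285) - 779 = 1879955 - 779 = 1879176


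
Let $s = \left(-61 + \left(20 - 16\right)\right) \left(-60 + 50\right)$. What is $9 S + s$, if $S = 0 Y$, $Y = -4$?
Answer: $570$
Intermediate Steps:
$S = 0$ ($S = 0 \left(-4\right) = 0$)
$s = 570$ ($s = \left(-61 + \left(20 - 16\right)\right) \left(-10\right) = \left(-61 + 4\right) \left(-10\right) = \left(-57\right) \left(-10\right) = 570$)
$9 S + s = 9 \cdot 0 + 570 = 0 + 570 = 570$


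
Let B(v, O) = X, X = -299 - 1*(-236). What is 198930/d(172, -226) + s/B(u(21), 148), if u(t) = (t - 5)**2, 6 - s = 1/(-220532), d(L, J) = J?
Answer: -1382068089749/1569967308 ≈ -880.32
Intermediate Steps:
s = 1323193/220532 (s = 6 - 1/(-220532) = 6 - 1*(-1/220532) = 6 + 1/220532 = 1323193/220532 ≈ 6.0000)
u(t) = (-5 + t)**2
X = -63 (X = -299 + 236 = -63)
B(v, O) = -63
198930/d(172, -226) + s/B(u(21), 148) = 198930/(-226) + (1323193/220532)/(-63) = 198930*(-1/226) + (1323193/220532)*(-1/63) = -99465/113 - 1323193/13893516 = -1382068089749/1569967308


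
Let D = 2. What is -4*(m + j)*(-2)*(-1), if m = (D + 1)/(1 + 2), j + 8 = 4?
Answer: 24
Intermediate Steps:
j = -4 (j = -8 + 4 = -4)
m = 1 (m = (2 + 1)/(1 + 2) = 3/3 = 3*(⅓) = 1)
-4*(m + j)*(-2)*(-1) = -4*(1 - 4)*(-2)*(-1) = -(-12)*(-2)*(-1) = -4*6*(-1) = -24*(-1) = 24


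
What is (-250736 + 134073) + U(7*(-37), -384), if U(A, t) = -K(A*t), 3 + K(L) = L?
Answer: -216116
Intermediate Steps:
K(L) = -3 + L
U(A, t) = 3 - A*t (U(A, t) = -(-3 + A*t) = 3 - A*t)
(-250736 + 134073) + U(7*(-37), -384) = (-250736 + 134073) + (3 - 1*7*(-37)*(-384)) = -116663 + (3 - 1*(-259)*(-384)) = -116663 + (3 - 99456) = -116663 - 99453 = -216116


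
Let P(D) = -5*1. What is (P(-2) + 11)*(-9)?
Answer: -54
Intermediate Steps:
P(D) = -5
(P(-2) + 11)*(-9) = (-5 + 11)*(-9) = 6*(-9) = -54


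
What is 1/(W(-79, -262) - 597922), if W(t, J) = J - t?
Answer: -1/598105 ≈ -1.6719e-6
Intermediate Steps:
1/(W(-79, -262) - 597922) = 1/((-262 - 1*(-79)) - 597922) = 1/((-262 + 79) - 597922) = 1/(-183 - 597922) = 1/(-598105) = -1/598105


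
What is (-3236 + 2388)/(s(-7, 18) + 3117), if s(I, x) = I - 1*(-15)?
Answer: -848/3125 ≈ -0.27136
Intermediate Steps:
s(I, x) = 15 + I (s(I, x) = I + 15 = 15 + I)
(-3236 + 2388)/(s(-7, 18) + 3117) = (-3236 + 2388)/((15 - 7) + 3117) = -848/(8 + 3117) = -848/3125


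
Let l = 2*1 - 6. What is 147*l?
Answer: -588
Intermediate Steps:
l = -4 (l = 2 - 6 = -4)
147*l = 147*(-4) = -588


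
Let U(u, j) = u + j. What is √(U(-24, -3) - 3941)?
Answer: 8*I*√62 ≈ 62.992*I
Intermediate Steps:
U(u, j) = j + u
√(U(-24, -3) - 3941) = √((-3 - 24) - 3941) = √(-27 - 3941) = √(-3968) = 8*I*√62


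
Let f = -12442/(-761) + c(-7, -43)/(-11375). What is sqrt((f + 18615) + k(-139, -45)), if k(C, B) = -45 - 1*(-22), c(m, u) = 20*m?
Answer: sqrt(45530683438942)/49465 ≈ 136.41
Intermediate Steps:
k(C, B) = -23 (k(C, B) = -45 + 22 = -23)
f = 4046694/247325 (f = -12442/(-761) + (20*(-7))/(-11375) = -12442*(-1/761) - 140*(-1/11375) = 12442/761 + 4/325 = 4046694/247325 ≈ 16.362)
sqrt((f + 18615) + k(-139, -45)) = sqrt((4046694/247325 + 18615) - 23) = sqrt(4608001569/247325 - 23) = sqrt(4602313094/247325) = sqrt(45530683438942)/49465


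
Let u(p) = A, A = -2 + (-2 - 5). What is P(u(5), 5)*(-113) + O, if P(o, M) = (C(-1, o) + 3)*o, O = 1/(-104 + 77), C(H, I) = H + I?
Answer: -192214/27 ≈ -7119.0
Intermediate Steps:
O = -1/27 (O = 1/(-27) = -1/27 ≈ -0.037037)
A = -9 (A = -2 - 7 = -9)
u(p) = -9
P(o, M) = o*(2 + o) (P(o, M) = ((-1 + o) + 3)*o = (2 + o)*o = o*(2 + o))
P(u(5), 5)*(-113) + O = -9*(2 - 9)*(-113) - 1/27 = -9*(-7)*(-113) - 1/27 = 63*(-113) - 1/27 = -7119 - 1/27 = -192214/27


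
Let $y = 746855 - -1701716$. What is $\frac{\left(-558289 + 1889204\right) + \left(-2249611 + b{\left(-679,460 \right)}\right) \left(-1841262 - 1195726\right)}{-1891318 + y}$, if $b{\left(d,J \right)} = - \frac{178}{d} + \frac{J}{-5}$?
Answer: $\frac{515460703555153}{42041643} \approx 1.2261 \cdot 10^{7}$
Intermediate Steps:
$y = 2448571$ ($y = 746855 + 1701716 = 2448571$)
$b{\left(d,J \right)} = - \frac{178}{d} - \frac{J}{5}$ ($b{\left(d,J \right)} = - \frac{178}{d} + J \left(- \frac{1}{5}\right) = - \frac{178}{d} - \frac{J}{5}$)
$\frac{\left(-558289 + 1889204\right) + \left(-2249611 + b{\left(-679,460 \right)}\right) \left(-1841262 - 1195726\right)}{-1891318 + y} = \frac{\left(-558289 + 1889204\right) + \left(-2249611 - \left(92 + \frac{178}{-679}\right)\right) \left(-1841262 - 1195726\right)}{-1891318 + 2448571} = \frac{1330915 + \left(-2249611 - \frac{62290}{679}\right) \left(-3036988\right)}{557253} = \left(1330915 + \left(-2249611 + \left(\frac{178}{679} - 92\right)\right) \left(-3036988\right)\right) \frac{1}{557253} = \left(1330915 + \left(-2249611 - \frac{62290}{679}\right) \left(-3036988\right)\right) \frac{1}{557253} = \left(1330915 - - \frac{4639145428305092}{679}\right) \frac{1}{557253} = \left(1330915 + \frac{4639145428305092}{679}\right) \frac{1}{557253} = \frac{4639146331996377}{679} \cdot \frac{1}{557253} = \frac{515460703555153}{42041643}$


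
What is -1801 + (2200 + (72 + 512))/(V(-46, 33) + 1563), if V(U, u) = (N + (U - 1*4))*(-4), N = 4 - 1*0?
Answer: -3143563/1747 ≈ -1799.4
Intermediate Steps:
N = 4 (N = 4 + 0 = 4)
V(U, u) = -4*U (V(U, u) = (4 + (U - 1*4))*(-4) = (4 + (U - 4))*(-4) = (4 + (-4 + U))*(-4) = U*(-4) = -4*U)
-1801 + (2200 + (72 + 512))/(V(-46, 33) + 1563) = -1801 + (2200 + (72 + 512))/(-4*(-46) + 1563) = -1801 + (2200 + 584)/(184 + 1563) = -1801 + 2784/1747 = -3143563/1747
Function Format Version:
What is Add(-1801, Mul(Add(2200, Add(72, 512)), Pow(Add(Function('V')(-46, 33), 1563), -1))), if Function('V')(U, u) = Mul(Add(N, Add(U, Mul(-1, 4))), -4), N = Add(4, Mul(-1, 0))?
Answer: Rational(-3143563, 1747) ≈ -1799.4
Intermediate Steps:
N = 4 (N = Add(4, 0) = 4)
Function('V')(U, u) = Mul(-4, U) (Function('V')(U, u) = Mul(Add(4, Add(U, Mul(-1, 4))), -4) = Mul(Add(4, Add(U, -4)), -4) = Mul(Add(4, Add(-4, U)), -4) = Mul(U, -4) = Mul(-4, U))
Add(-1801, Mul(Add(2200, Add(72, 512)), Pow(Add(Function('V')(-46, 33), 1563), -1))) = Add(-1801, Mul(Add(2200, Add(72, 512)), Pow(Add(Mul(-4, -46), 1563), -1))) = Add(-1801, Mul(Add(2200, 584), Pow(Add(184, 1563), -1))) = Add(-1801, Mul(2784, Pow(1747, -1))) = Add(-1801, Mul(2784, Rational(1, 1747))) = Add(-1801, Rational(2784, 1747)) = Rational(-3143563, 1747)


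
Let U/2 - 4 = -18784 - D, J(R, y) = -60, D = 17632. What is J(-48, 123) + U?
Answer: -72884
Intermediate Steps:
U = -72824 (U = 8 + 2*(-18784 - 1*17632) = 8 + 2*(-18784 - 17632) = 8 + 2*(-36416) = 8 - 72832 = -72824)
J(-48, 123) + U = -60 - 72824 = -72884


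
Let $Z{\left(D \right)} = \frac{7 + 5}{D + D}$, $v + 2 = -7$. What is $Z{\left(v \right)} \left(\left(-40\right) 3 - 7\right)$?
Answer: $\frac{254}{3} \approx 84.667$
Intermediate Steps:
$v = -9$ ($v = -2 - 7 = -9$)
$Z{\left(D \right)} = \frac{6}{D}$ ($Z{\left(D \right)} = \frac{12}{2 D} = 12 \frac{1}{2 D} = \frac{6}{D}$)
$Z{\left(v \right)} \left(\left(-40\right) 3 - 7\right) = \frac{6}{-9} \left(\left(-40\right) 3 - 7\right) = 6 \left(- \frac{1}{9}\right) \left(-120 - 7\right) = \left(- \frac{2}{3}\right) \left(-127\right) = \frac{254}{3}$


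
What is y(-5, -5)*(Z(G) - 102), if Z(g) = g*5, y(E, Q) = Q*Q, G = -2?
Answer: -2800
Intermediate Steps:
y(E, Q) = Q²
Z(g) = 5*g
y(-5, -5)*(Z(G) - 102) = (-5)²*(5*(-2) - 102) = 25*(-10 - 102) = 25*(-112) = -2800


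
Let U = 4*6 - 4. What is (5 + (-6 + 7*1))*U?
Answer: 120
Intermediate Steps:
U = 20 (U = 24 - 4 = 20)
(5 + (-6 + 7*1))*U = (5 + (-6 + 7*1))*20 = (5 + (-6 + 7))*20 = (5 + 1)*20 = 6*20 = 120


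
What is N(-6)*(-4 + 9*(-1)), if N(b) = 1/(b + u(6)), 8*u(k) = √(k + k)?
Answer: 416/191 + 52*√3/573 ≈ 2.3352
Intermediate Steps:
u(k) = √2*√k/8 (u(k) = √(k + k)/8 = √(2*k)/8 = (√2*√k)/8 = √2*√k/8)
N(b) = 1/(b + √3/4) (N(b) = 1/(b + √2*√6/8) = 1/(b + √3/4))
N(-6)*(-4 + 9*(-1)) = (4/(√3 + 4*(-6)))*(-4 + 9*(-1)) = (4/(√3 - 24))*(-4 - 9) = (4/(-24 + √3))*(-13) = -52/(-24 + √3)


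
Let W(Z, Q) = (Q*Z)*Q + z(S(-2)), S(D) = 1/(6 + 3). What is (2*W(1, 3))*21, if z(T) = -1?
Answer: 336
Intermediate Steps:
S(D) = 1/9
W(Z, Q) = -1 + Z*Q**2 (W(Z, Q) = (Q*Z)*Q - 1 = Z*Q**2 - 1 = -1 + Z*Q**2)
(2*W(1, 3))*21 = (2*(-1 + 1*3**2))*21 = (2*(-1 + 1*9))*21 = (2*(-1 + 9))*21 = (2*8)*21 = 16*21 = 336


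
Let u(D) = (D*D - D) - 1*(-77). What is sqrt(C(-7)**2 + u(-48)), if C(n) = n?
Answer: sqrt(2478) ≈ 49.780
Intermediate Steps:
u(D) = 77 + D**2 - D (u(D) = (D**2 - D) + 77 = 77 + D**2 - D)
sqrt(C(-7)**2 + u(-48)) = sqrt((-7)**2 + (77 + (-48)**2 - 1*(-48))) = sqrt(49 + (77 + 2304 + 48)) = sqrt(49 + 2429) = sqrt(2478)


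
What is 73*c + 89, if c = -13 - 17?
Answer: -2101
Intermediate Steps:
c = -30
73*c + 89 = 73*(-30) + 89 = -2190 + 89 = -2101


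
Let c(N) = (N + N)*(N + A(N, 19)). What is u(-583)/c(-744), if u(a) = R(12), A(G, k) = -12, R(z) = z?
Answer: 1/93744 ≈ 1.0667e-5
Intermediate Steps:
c(N) = 2*N*(-12 + N) (c(N) = (N + N)*(N - 12) = (2*N)*(-12 + N) = 2*N*(-12 + N))
u(a) = 12
u(-583)/c(-744) = 12/((2*(-744)*(-12 - 744))) = 12/((2*(-744)*(-756))) = 12/1124928 = 12*(1/1124928) = 1/93744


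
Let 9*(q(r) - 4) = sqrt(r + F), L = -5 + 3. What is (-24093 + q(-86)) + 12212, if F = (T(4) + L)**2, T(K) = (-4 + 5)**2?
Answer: -11877 + I*sqrt(85)/9 ≈ -11877.0 + 1.0244*I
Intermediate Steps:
T(K) = 1 (T(K) = 1**2 = 1)
L = -2
F = 1 (F = (1 - 2)**2 = (-1)**2 = 1)
q(r) = 4 + sqrt(1 + r)/9 (q(r) = 4 + sqrt(r + 1)/9 = 4 + sqrt(1 + r)/9)
(-24093 + q(-86)) + 12212 = (-24093 + (4 + sqrt(1 - 86)/9)) + 12212 = (-24093 + (4 + sqrt(-85)/9)) + 12212 = (-24093 + (4 + (I*sqrt(85))/9)) + 12212 = (-24093 + (4 + I*sqrt(85)/9)) + 12212 = (-24089 + I*sqrt(85)/9) + 12212 = -11877 + I*sqrt(85)/9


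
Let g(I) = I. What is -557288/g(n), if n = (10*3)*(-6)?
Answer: 139322/45 ≈ 3096.0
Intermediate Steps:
n = -180 (n = 30*(-6) = -180)
-557288/g(n) = -557288/(-180) = -557288*(-1/180) = 139322/45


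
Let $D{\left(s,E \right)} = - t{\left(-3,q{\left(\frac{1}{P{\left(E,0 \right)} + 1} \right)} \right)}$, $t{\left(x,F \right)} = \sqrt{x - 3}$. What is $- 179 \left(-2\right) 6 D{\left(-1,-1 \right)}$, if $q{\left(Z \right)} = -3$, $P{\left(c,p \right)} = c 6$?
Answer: $- 2148 i \sqrt{6} \approx - 5261.5 i$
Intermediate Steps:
$P{\left(c,p \right)} = 6 c$
$t{\left(x,F \right)} = \sqrt{-3 + x}$
$D{\left(s,E \right)} = - i \sqrt{6}$ ($D{\left(s,E \right)} = - \sqrt{-3 - 3} = - \sqrt{-6} = - i \sqrt{6}$)
$- 179 \left(-2\right) 6 D{\left(-1,-1 \right)} = - 179 \left(-2\right) 6 \left(- i \sqrt{6}\right) = - 179 \left(- 12 \left(- i \sqrt{6}\right)\right) = - 179 \cdot 12 i \sqrt{6} = - 2148 i \sqrt{6}$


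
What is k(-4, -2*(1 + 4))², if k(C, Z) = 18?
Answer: 324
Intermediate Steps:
k(-4, -2*(1 + 4))² = 18² = 324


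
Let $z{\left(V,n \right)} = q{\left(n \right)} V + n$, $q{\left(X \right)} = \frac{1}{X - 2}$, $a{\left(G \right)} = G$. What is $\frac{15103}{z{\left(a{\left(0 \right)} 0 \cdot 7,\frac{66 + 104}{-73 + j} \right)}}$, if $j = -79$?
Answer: $- \frac{1147828}{85} \approx -13504.0$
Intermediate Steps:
$q{\left(X \right)} = \frac{1}{-2 + X}$
$z{\left(V,n \right)} = n + \frac{V}{-2 + n}$ ($z{\left(V,n \right)} = \frac{V}{-2 + n} + n = n + \frac{V}{-2 + n}$)
$\frac{15103}{z{\left(a{\left(0 \right)} 0 \cdot 7,\frac{66 + 104}{-73 + j} \right)}} = \frac{15103}{\frac{1}{-2 + \frac{66 + 104}{-73 - 79}} \left(0 \cdot 0 \cdot 7 + \frac{66 + 104}{-73 - 79} \left(-2 + \frac{66 + 104}{-73 - 79}\right)\right)} = \frac{15103}{\frac{1}{-2 + \frac{170}{-152}} \left(0 \cdot 7 + \frac{170}{-152} \left(-2 + \frac{170}{-152}\right)\right)} = \frac{15103}{\frac{1}{-2 + 170 \left(- \frac{1}{152}\right)} \left(0 + 170 \left(- \frac{1}{152}\right) \left(-2 + 170 \left(- \frac{1}{152}\right)\right)\right)} = \frac{15103}{\frac{1}{-2 - \frac{85}{76}} \left(0 - \frac{85 \left(-2 - \frac{85}{76}\right)}{76}\right)} = \frac{15103}{\frac{1}{- \frac{237}{76}} \left(0 - - \frac{20145}{5776}\right)} = \frac{15103}{\left(- \frac{76}{237}\right) \left(0 + \frac{20145}{5776}\right)} = \frac{15103}{\left(- \frac{76}{237}\right) \frac{20145}{5776}} = \frac{15103}{- \frac{85}{76}} = 15103 \left(- \frac{76}{85}\right) = - \frac{1147828}{85}$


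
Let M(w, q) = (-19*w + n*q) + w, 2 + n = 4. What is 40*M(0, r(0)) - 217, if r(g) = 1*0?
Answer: -217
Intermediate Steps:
n = 2 (n = -2 + 4 = 2)
r(g) = 0
M(w, q) = -18*w + 2*q (M(w, q) = (-19*w + 2*q) + w = -18*w + 2*q)
40*M(0, r(0)) - 217 = 40*(-18*0 + 2*0) - 217 = 40*(0 + 0) - 217 = 40*0 - 217 = 0 - 217 = -217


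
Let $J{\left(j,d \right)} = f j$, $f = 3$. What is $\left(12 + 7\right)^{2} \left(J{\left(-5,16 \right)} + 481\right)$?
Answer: $168226$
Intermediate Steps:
$J{\left(j,d \right)} = 3 j$
$\left(12 + 7\right)^{2} \left(J{\left(-5,16 \right)} + 481\right) = \left(12 + 7\right)^{2} \left(3 \left(-5\right) + 481\right) = 19^{2} \left(-15 + 481\right) = 361 \cdot 466 = 168226$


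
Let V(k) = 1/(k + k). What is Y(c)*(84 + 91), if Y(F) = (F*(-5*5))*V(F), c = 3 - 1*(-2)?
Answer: -4375/2 ≈ -2187.5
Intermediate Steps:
V(k) = 1/(2*k)
c = 5 (c = 3 + 2 = 5)
Y(F) = -25/2 (Y(F) = (F*(-5*5))*(1/(2*F)) = (F*(-25))*(1/(2*F)) = (-25*F)*(1/(2*F)) = -25/2)
Y(c)*(84 + 91) = -25*(84 + 91)/2 = -25/2*175 = -4375/2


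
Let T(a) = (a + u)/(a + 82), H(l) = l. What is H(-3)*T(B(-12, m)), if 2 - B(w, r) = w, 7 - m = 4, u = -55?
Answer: 41/32 ≈ 1.2813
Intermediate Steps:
m = 3 (m = 7 - 1*4 = 7 - 4 = 3)
B(w, r) = 2 - w
T(a) = (-55 + a)/(82 + a) (T(a) = (a - 55)/(a + 82) = (-55 + a)/(82 + a))
H(-3)*T(B(-12, m)) = -3*(-55 + (2 - 1*(-12)))/(82 + (2 - 1*(-12))) = -3*(-55 + (2 + 12))/(82 + (2 + 12)) = -3*(-55 + 14)/(82 + 14) = -3*(-41)/96 = -(-41)/32 = -3*(-41/96) = 41/32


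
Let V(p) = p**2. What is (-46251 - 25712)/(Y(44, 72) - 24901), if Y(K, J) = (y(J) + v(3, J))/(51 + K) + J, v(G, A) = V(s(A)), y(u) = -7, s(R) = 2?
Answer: 6836485/2358758 ≈ 2.8983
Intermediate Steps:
v(G, A) = 4 (v(G, A) = 2**2 = 4)
Y(K, J) = J - 3/(51 + K) (Y(K, J) = (-7 + 4)/(51 + K) + J = -3/(51 + K) + J = J - 3/(51 + K))
(-46251 - 25712)/(Y(44, 72) - 24901) = (-46251 - 25712)/((-3 + 51*72 + 72*44)/(51 + 44) - 24901) = -71963/((-3 + 3672 + 3168)/95 - 24901) = -71963/((1/95)*6837 - 24901) = -71963/(6837/95 - 24901) = -71963/(-2358758/95) = -71963*(-95/2358758) = 6836485/2358758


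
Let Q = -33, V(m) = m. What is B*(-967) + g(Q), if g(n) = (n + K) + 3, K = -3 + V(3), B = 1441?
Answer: -1393477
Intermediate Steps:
K = 0 (K = -3 + 3 = 0)
g(n) = 3 + n (g(n) = (n + 0) + 3 = n + 3 = 3 + n)
B*(-967) + g(Q) = 1441*(-967) + (3 - 33) = -1393447 - 30 = -1393477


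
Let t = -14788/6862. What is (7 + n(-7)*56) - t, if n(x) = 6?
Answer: 1184227/3431 ≈ 345.16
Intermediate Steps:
t = -7394/3431 (t = -14788*1/6862 = -7394/3431 ≈ -2.1551)
(7 + n(-7)*56) - t = (7 + 6*56) - 1*(-7394/3431) = (7 + 336) + 7394/3431 = 343 + 7394/3431 = 1184227/3431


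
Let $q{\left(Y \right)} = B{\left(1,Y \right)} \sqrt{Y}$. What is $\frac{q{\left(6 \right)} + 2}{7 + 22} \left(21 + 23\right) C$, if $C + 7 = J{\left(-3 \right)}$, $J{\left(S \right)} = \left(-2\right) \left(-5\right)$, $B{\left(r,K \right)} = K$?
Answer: $\frac{264}{29} + \frac{792 \sqrt{6}}{29} \approx 76.0$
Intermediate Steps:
$J{\left(S \right)} = 10$
$q{\left(Y \right)} = Y^{\frac{3}{2}}$ ($q{\left(Y \right)} = Y \sqrt{Y} = Y^{\frac{3}{2}}$)
$C = 3$ ($C = -7 + 10 = 3$)
$\frac{q{\left(6 \right)} + 2}{7 + 22} \left(21 + 23\right) C = \frac{6^{\frac{3}{2}} + 2}{7 + 22} \left(21 + 23\right) 3 = \frac{6 \sqrt{6} + 2}{29} \cdot 44 \cdot 3 = \left(2 + 6 \sqrt{6}\right) \frac{1}{29} \cdot 44 \cdot 3 = \left(\frac{2}{29} + \frac{6 \sqrt{6}}{29}\right) 44 \cdot 3 = \left(\frac{88}{29} + \frac{264 \sqrt{6}}{29}\right) 3 = \frac{264}{29} + \frac{792 \sqrt{6}}{29}$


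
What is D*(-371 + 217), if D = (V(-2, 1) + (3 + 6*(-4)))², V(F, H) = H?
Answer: -61600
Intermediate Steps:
D = 400 (D = (1 + (3 + 6*(-4)))² = (1 + (3 - 24))² = (1 - 21)² = (-20)² = 400)
D*(-371 + 217) = 400*(-371 + 217) = 400*(-154) = -61600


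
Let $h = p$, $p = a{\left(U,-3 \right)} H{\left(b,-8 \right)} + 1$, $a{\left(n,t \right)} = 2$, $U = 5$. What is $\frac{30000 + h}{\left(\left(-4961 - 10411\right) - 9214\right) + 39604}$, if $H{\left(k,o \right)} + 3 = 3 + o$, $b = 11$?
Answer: $\frac{9995}{5006} \approx 1.9966$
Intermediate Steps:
$H{\left(k,o \right)} = o$ ($H{\left(k,o \right)} = -3 + \left(3 + o\right) = o$)
$p = -15$ ($p = 2 \left(-8\right) + 1 = -16 + 1 = -15$)
$h = -15$
$\frac{30000 + h}{\left(\left(-4961 - 10411\right) - 9214\right) + 39604} = \frac{30000 - 15}{\left(\left(-4961 - 10411\right) - 9214\right) + 39604} = \frac{29985}{\left(-15372 - 9214\right) + 39604} = \frac{29985}{-24586 + 39604} = \frac{29985}{15018} = 29985 \cdot \frac{1}{15018} = \frac{9995}{5006}$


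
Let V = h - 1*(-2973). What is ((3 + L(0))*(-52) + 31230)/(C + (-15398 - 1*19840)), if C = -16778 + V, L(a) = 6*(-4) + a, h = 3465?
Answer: -16161/22789 ≈ -0.70916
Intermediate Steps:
V = 6438 (V = 3465 - 1*(-2973) = 3465 + 2973 = 6438)
L(a) = -24 + a
C = -10340 (C = -16778 + 6438 = -10340)
((3 + L(0))*(-52) + 31230)/(C + (-15398 - 1*19840)) = ((3 + (-24 + 0))*(-52) + 31230)/(-10340 + (-15398 - 1*19840)) = ((3 - 24)*(-52) + 31230)/(-10340 + (-15398 - 19840)) = (-21*(-52) + 31230)/(-10340 - 35238) = (1092 + 31230)/(-45578) = 32322*(-1/45578) = -16161/22789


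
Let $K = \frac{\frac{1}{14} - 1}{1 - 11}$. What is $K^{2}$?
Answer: $\frac{169}{19600} \approx 0.0086225$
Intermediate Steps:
$K = \frac{13}{140}$ ($K = \frac{\frac{1}{14} - 1}{-10} = \left(- \frac{13}{14}\right) \left(- \frac{1}{10}\right) = \frac{13}{140} \approx 0.092857$)
$K^{2} = \left(\frac{13}{140}\right)^{2} = \frac{169}{19600}$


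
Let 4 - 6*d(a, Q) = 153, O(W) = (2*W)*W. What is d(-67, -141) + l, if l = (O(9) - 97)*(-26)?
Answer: -10289/6 ≈ -1714.8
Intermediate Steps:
O(W) = 2*W**2
d(a, Q) = -149/6 (d(a, Q) = 2/3 - 1/6*153 = 2/3 - 51/2 = -149/6)
l = -1690 (l = (2*9**2 - 97)*(-26) = (2*81 - 97)*(-26) = (162 - 97)*(-26) = 65*(-26) = -1690)
d(-67, -141) + l = -149/6 - 1690 = -10289/6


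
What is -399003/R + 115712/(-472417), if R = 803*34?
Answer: -17423179025/1172538994 ≈ -14.859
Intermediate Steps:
R = 27302
-399003/R + 115712/(-472417) = -399003/27302 + 115712/(-472417) = -399003*1/27302 + 115712*(-1/472417) = -36273/2482 - 115712/472417 = -17423179025/1172538994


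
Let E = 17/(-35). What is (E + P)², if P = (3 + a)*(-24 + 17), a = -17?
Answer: 11648569/1225 ≈ 9509.0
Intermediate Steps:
E = -17/35 (E = 17*(-1/35) = -17/35 ≈ -0.48571)
P = 98 (P = (3 - 17)*(-24 + 17) = -14*(-7) = 98)
(E + P)² = (-17/35 + 98)² = (3413/35)² = 11648569/1225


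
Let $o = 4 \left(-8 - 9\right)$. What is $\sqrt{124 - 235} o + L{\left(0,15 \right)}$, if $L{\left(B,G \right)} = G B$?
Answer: $- 68 i \sqrt{111} \approx - 716.42 i$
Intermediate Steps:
$o = -68$ ($o = 4 \left(-17\right) = -68$)
$L{\left(B,G \right)} = B G$
$\sqrt{124 - 235} o + L{\left(0,15 \right)} = \sqrt{124 - 235} \left(-68\right) + 0 \cdot 15 = \sqrt{-111} \left(-68\right) + 0 = i \sqrt{111} \left(-68\right) + 0 = - 68 i \sqrt{111} + 0 = - 68 i \sqrt{111}$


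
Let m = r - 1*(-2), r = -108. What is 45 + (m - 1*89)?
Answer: -150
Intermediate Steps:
m = -106 (m = -108 - 1*(-2) = -108 + 2 = -106)
45 + (m - 1*89) = 45 + (-106 - 1*89) = 45 + (-106 - 89) = 45 - 195 = -150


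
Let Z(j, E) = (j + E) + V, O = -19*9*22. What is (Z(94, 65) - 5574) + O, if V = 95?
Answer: -9082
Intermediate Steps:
O = -3762 (O = -171*22 = -3762)
Z(j, E) = 95 + E + j (Z(j, E) = (j + E) + 95 = (E + j) + 95 = 95 + E + j)
(Z(94, 65) - 5574) + O = ((95 + 65 + 94) - 5574) - 3762 = (254 - 5574) - 3762 = -5320 - 3762 = -9082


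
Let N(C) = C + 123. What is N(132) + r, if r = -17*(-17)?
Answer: 544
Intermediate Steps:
r = 289
N(C) = 123 + C
N(132) + r = (123 + 132) + 289 = 255 + 289 = 544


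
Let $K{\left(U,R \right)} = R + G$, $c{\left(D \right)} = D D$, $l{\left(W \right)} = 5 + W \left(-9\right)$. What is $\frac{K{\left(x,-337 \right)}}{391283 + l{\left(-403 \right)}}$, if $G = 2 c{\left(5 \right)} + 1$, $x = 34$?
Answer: $- \frac{286}{394915} \approx -0.00072421$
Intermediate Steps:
$l{\left(W \right)} = 5 - 9 W$
$c{\left(D \right)} = D^{2}$
$G = 51$ ($G = 2 \cdot 5^{2} + 1 = 2 \cdot 25 + 1 = 50 + 1 = 51$)
$K{\left(U,R \right)} = 51 + R$ ($K{\left(U,R \right)} = R + 51 = 51 + R$)
$\frac{K{\left(x,-337 \right)}}{391283 + l{\left(-403 \right)}} = \frac{51 - 337}{391283 + \left(5 - -3627\right)} = - \frac{286}{391283 + \left(5 + 3627\right)} = - \frac{286}{391283 + 3632} = - \frac{286}{394915}$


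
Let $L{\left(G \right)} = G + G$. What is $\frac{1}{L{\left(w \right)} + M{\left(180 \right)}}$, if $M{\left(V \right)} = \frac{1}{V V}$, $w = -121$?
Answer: $- \frac{32400}{7840799} \approx -0.0041322$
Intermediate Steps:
$L{\left(G \right)} = 2 G$
$M{\left(V \right)} = \frac{1}{V^{2}}$
$\frac{1}{L{\left(w \right)} + M{\left(180 \right)}} = \frac{1}{2 \left(-121\right) + \frac{1}{32400}} = \frac{1}{-242 + \frac{1}{32400}} = \frac{1}{- \frac{7840799}{32400}} = - \frac{32400}{7840799}$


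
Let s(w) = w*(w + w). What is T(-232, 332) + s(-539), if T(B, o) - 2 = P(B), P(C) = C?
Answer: 580812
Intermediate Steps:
T(B, o) = 2 + B
s(w) = 2*w² (s(w) = w*(2*w) = 2*w²)
T(-232, 332) + s(-539) = (2 - 232) + 2*(-539)² = -230 + 2*290521 = -230 + 581042 = 580812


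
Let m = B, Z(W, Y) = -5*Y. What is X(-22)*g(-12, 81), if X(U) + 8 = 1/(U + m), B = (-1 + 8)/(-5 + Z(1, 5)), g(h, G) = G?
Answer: -434646/667 ≈ -651.64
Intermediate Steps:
B = -7/30 (B = (-1 + 8)/(-5 - 5*5) = 7/(-5 - 25) = 7/(-30) = 7*(-1/30) = -7/30 ≈ -0.23333)
m = -7/30 ≈ -0.23333
X(U) = -8 + 1/(-7/30 + U) (X(U) = -8 + 1/(U - 7/30) = -8 + 1/(-7/30 + U))
X(-22)*g(-12, 81) = (2*(43 - 120*(-22))/(-7 + 30*(-22)))*81 = (2*(43 + 2640)/(-7 - 660))*81 = (2*2683/(-667))*81 = (2*(-1/667)*2683)*81 = -5366/667*81 = -434646/667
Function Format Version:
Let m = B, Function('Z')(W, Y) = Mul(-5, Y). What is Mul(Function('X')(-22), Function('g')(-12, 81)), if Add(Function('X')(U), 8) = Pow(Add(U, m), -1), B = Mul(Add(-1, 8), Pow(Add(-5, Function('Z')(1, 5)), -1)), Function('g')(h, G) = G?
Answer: Rational(-434646, 667) ≈ -651.64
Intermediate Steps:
B = Rational(-7, 30) (B = Mul(Add(-1, 8), Pow(Add(-5, Mul(-5, 5)), -1)) = Mul(7, Pow(Add(-5, -25), -1)) = Mul(7, Pow(-30, -1)) = Mul(7, Rational(-1, 30)) = Rational(-7, 30) ≈ -0.23333)
m = Rational(-7, 30) ≈ -0.23333
Function('X')(U) = Add(-8, Pow(Add(Rational(-7, 30), U), -1)) (Function('X')(U) = Add(-8, Pow(Add(U, Rational(-7, 30)), -1)) = Add(-8, Pow(Add(Rational(-7, 30), U), -1)))
Mul(Function('X')(-22), Function('g')(-12, 81)) = Mul(Mul(2, Pow(Add(-7, Mul(30, -22)), -1), Add(43, Mul(-120, -22))), 81) = Mul(Mul(2, Pow(Add(-7, -660), -1), Add(43, 2640)), 81) = Mul(Mul(2, Pow(-667, -1), 2683), 81) = Mul(Mul(2, Rational(-1, 667), 2683), 81) = Mul(Rational(-5366, 667), 81) = Rational(-434646, 667)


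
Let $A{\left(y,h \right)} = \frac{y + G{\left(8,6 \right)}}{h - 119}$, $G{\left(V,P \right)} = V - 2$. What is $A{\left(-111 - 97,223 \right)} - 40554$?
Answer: $- \frac{2108909}{52} \approx -40556.0$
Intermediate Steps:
$G{\left(V,P \right)} = -2 + V$ ($G{\left(V,P \right)} = V - 2 = -2 + V$)
$A{\left(y,h \right)} = \frac{6 + y}{-119 + h}$ ($A{\left(y,h \right)} = \frac{y + \left(-2 + 8\right)}{h - 119} = \frac{y + 6}{-119 + h} = \frac{6 + y}{-119 + h}$)
$A{\left(-111 - 97,223 \right)} - 40554 = \frac{6 - 208}{-119 + 223} - 40554 = \frac{6 - 208}{104} - 40554 = \frac{1}{104} \left(-202\right) - 40554 = - \frac{101}{52} - 40554 = - \frac{2108909}{52}$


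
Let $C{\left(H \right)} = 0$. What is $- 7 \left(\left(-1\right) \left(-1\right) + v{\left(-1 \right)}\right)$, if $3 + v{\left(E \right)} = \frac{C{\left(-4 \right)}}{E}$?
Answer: $14$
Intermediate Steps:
$v{\left(E \right)} = -3$ ($v{\left(E \right)} = -3 + \frac{0}{E} = -3 + 0 = -3$)
$- 7 \left(\left(-1\right) \left(-1\right) + v{\left(-1 \right)}\right) = - 7 \left(\left(-1\right) \left(-1\right) - 3\right) = - 7 \left(1 - 3\right) = \left(-7\right) \left(-2\right) = 14$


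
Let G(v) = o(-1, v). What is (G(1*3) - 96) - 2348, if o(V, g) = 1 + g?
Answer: -2440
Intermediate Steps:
G(v) = 1 + v
(G(1*3) - 96) - 2348 = ((1 + 1*3) - 96) - 2348 = ((1 + 3) - 96) - 2348 = (4 - 96) - 2348 = -92 - 2348 = -2440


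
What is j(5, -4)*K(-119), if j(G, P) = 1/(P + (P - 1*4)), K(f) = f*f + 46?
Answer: -14207/12 ≈ -1183.9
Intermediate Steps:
K(f) = 46 + f² (K(f) = f² + 46 = 46 + f²)
j(G, P) = 1/(-4 + 2*P) (j(G, P) = 1/(P + (P - 4)) = 1/(P + (-4 + P)) = 1/(-4 + 2*P))
j(5, -4)*K(-119) = (1/(2*(-2 - 4)))*(46 + (-119)²) = ((½)/(-6))*(46 + 14161) = ((½)*(-⅙))*14207 = -1/12*14207 = -14207/12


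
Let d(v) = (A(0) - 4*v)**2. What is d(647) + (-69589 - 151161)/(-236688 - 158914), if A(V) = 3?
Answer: 1321750897600/197801 ≈ 6.6822e+6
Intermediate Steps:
d(v) = (3 - 4*v)**2
d(647) + (-69589 - 151161)/(-236688 - 158914) = (-3 + 4*647)**2 + (-69589 - 151161)/(-236688 - 158914) = (-3 + 2588)**2 - 220750/(-395602) = 2585**2 - 220750*(-1/395602) = 6682225 + 110375/197801 = 1321750897600/197801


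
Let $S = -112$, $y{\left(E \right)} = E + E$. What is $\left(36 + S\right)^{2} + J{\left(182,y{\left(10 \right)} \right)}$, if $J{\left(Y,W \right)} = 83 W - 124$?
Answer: $7312$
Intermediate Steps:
$y{\left(E \right)} = 2 E$
$J{\left(Y,W \right)} = -124 + 83 W$
$\left(36 + S\right)^{2} + J{\left(182,y{\left(10 \right)} \right)} = \left(36 - 112\right)^{2} - \left(124 - 83 \cdot 2 \cdot 10\right) = \left(-76\right)^{2} + \left(-124 + 83 \cdot 20\right) = 5776 + \left(-124 + 1660\right) = 5776 + 1536 = 7312$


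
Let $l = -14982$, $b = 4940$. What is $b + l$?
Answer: $-10042$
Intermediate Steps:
$b + l = 4940 - 14982 = -10042$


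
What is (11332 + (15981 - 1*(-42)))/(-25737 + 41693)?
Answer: 27355/15956 ≈ 1.7144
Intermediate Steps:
(11332 + (15981 - 1*(-42)))/(-25737 + 41693) = (11332 + (15981 + 42))/15956 = (11332 + 16023)*(1/15956) = 27355*(1/15956) = 27355/15956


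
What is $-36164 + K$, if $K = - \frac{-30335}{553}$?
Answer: $- \frac{19968357}{553} \approx -36109.0$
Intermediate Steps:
$K = \frac{30335}{553}$ ($K = - \frac{-30335}{553} = \left(-1\right) \left(- \frac{30335}{553}\right) = \frac{30335}{553} \approx 54.855$)
$-36164 + K = -36164 + \frac{30335}{553} = - \frac{19968357}{553}$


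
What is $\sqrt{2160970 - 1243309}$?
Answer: $\sqrt{917661} \approx 957.95$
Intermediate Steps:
$\sqrt{2160970 - 1243309} = \sqrt{917661}$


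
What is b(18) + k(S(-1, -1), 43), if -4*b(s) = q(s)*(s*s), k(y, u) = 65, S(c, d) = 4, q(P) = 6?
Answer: -421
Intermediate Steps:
b(s) = -3*s²/2 (b(s) = -3*s*s/2 = -3*s²/2)
b(18) + k(S(-1, -1), 43) = -3/2*18² + 65 = -3/2*324 + 65 = -486 + 65 = -421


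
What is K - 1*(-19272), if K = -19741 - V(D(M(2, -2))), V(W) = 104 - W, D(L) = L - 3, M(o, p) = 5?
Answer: -571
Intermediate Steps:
D(L) = -3 + L
K = -19843 (K = -19741 - (104 - (-3 + 5)) = -19741 - (104 - 1*2) = -19741 - (104 - 2) = -19741 - 1*102 = -19741 - 102 = -19843)
K - 1*(-19272) = -19843 - 1*(-19272) = -19843 + 19272 = -571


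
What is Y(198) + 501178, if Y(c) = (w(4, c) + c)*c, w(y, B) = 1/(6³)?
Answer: 6484595/12 ≈ 5.4038e+5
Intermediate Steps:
w(y, B) = 1/216
Y(c) = c*(1/216 + c) (Y(c) = (1/216 + c)*c = c*(1/216 + c))
Y(198) + 501178 = 198*(1/216 + 198) + 501178 = 198*(42769/216) + 501178 = 470459/12 + 501178 = 6484595/12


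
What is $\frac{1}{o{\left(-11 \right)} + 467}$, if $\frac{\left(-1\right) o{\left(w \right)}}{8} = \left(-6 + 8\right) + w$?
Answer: $\frac{1}{539} \approx 0.0018553$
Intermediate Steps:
$o{\left(w \right)} = -16 - 8 w$ ($o{\left(w \right)} = - 8 \left(\left(-6 + 8\right) + w\right) = - 8 \left(2 + w\right) = -16 - 8 w$)
$\frac{1}{o{\left(-11 \right)} + 467} = \frac{1}{\left(-16 - -88\right) + 467} = \frac{1}{\left(-16 + 88\right) + 467} = \frac{1}{72 + 467} = \frac{1}{539}$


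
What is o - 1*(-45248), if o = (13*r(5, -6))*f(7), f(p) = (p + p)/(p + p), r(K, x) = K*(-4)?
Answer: 44988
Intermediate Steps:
r(K, x) = -4*K
f(p) = 1 (f(p) = (2*p)/((2*p)) = (2*p)*(1/(2*p)) = 1)
o = -260 (o = (13*(-4*5))*1 = (13*(-20))*1 = -260*1 = -260)
o - 1*(-45248) = -260 - 1*(-45248) = -260 + 45248 = 44988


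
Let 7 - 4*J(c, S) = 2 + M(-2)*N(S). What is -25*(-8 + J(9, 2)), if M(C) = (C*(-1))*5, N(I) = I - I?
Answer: 675/4 ≈ 168.75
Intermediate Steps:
N(I) = 0
M(C) = -5*C (M(C) = -C*5 = -5*C)
J(c, S) = 5/4 (J(c, S) = 7/4 - (2 - 5*(-2)*0)/4 = 7/4 - (2 + 10*0)/4 = 7/4 - (2 + 0)/4 = 7/4 - 1/4*2 = 7/4 - 1/2 = 5/4)
-25*(-8 + J(9, 2)) = -25*(-8 + 5/4) = -25*(-27/4) = 675/4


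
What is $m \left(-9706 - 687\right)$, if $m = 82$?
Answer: $-852226$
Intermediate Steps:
$m \left(-9706 - 687\right) = 82 \left(-9706 - 687\right) = 82 \left(-10393\right) = -852226$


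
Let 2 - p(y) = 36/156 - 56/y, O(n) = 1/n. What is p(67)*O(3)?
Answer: 2269/2613 ≈ 0.86835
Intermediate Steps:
p(y) = 23/13 + 56/y (p(y) = 2 - (36/156 - 56/y) = 2 - (36*(1/156) - 56/y) = 2 - (3/13 - 56/y) = 2 + (-3/13 + 56/y) = 23/13 + 56/y)
p(67)*O(3) = (23/13 + 56/67)/3 = (23/13 + 56*(1/67))*(⅓) = (23/13 + 56/67)*(⅓) = (2269/871)*(⅓) = 2269/2613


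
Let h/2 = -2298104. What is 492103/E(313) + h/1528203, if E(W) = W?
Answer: 750594667805/478327539 ≈ 1569.2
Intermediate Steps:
h = -4596208 (h = 2*(-2298104) = -4596208)
492103/E(313) + h/1528203 = 492103/313 - 4596208/1528203 = 750594667805/478327539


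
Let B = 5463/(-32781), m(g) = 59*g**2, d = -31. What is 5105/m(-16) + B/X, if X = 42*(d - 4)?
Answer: 13671256139/40435144960 ≈ 0.33810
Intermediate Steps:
X = -1470 (X = 42*(-31 - 4) = 42*(-35) = -1470)
B = -1821/10927 (B = 5463*(-1/32781) = -1821/10927 ≈ -0.16665)
5105/m(-16) + B/X = 5105/((59*(-16)**2)) - 1821/10927/(-1470) = 5105/((59*256)) - 1821/10927*(-1/1470) = 5105/15104 + 607/5354230 = 13671256139/40435144960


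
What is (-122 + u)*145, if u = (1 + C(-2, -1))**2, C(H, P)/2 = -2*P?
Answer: -14065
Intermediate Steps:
C(H, P) = -4*P (C(H, P) = 2*(-2*P) = -4*P)
u = 25 (u = (1 - 4*(-1))**2 = (1 + 4)**2 = 5**2 = 25)
(-122 + u)*145 = (-122 + 25)*145 = -97*145 = -14065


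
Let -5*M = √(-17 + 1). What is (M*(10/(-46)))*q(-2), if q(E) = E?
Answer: -8*I/23 ≈ -0.34783*I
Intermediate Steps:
M = -4*I/5 (M = -√(-17 + 1)/5 = -4*I/5 ≈ -0.8*I)
(M*(10/(-46)))*q(-2) = ((-4*I/5)*(10/(-46)))*(-2) = ((-4*I/5)*(10*(-1/46)))*(-2) = (-4*I/5*(-5/23))*(-2) = (4*I/23)*(-2) = -8*I/23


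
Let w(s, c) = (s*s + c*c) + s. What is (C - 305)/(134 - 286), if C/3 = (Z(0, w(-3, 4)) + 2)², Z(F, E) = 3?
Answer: 115/76 ≈ 1.5132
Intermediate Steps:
w(s, c) = s + c² + s² (w(s, c) = (s² + c²) + s = (c² + s²) + s = s + c² + s²)
C = 75 (C = 3*(3 + 2)² = 3*5² = 3*25 = 75)
(C - 305)/(134 - 286) = (75 - 305)/(134 - 286) = -230/(-152) = -230*(-1/152) = 115/76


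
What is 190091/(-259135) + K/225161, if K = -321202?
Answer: -126035759921/58347095735 ≈ -2.1601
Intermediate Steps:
190091/(-259135) + K/225161 = 190091/(-259135) - 321202/225161 = 190091*(-1/259135) - 321202*1/225161 = -190091/259135 - 321202/225161 = -126035759921/58347095735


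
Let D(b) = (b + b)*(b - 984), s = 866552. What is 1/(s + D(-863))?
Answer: 1/4054474 ≈ 2.4664e-7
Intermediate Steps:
D(b) = 2*b*(-984 + b) (D(b) = (2*b)*(-984 + b) = 2*b*(-984 + b))
1/(s + D(-863)) = 1/(866552 + 2*(-863)*(-984 - 863)) = 1/(866552 + 2*(-863)*(-1847)) = 1/(866552 + 3187922) = 1/4054474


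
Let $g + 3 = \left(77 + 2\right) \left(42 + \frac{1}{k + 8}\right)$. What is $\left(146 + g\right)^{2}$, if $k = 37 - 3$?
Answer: $\frac{21153084481}{1764} \approx 1.1992 \cdot 10^{7}$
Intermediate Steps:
$k = 34$ ($k = 37 - 3 = 34$)
$g = \frac{139309}{42}$ ($g = -3 + \left(77 + 2\right) \left(42 + \frac{1}{34 + 8}\right) = -3 + 79 \left(42 + \frac{1}{42}\right) = -3 + 79 \cdot \frac{1765}{42} = -3 + \frac{139435}{42} = \frac{139309}{42} \approx 3316.9$)
$\left(146 + g\right)^{2} = \left(146 + \frac{139309}{42}\right)^{2} = \left(\frac{145441}{42}\right)^{2} = \frac{21153084481}{1764}$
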